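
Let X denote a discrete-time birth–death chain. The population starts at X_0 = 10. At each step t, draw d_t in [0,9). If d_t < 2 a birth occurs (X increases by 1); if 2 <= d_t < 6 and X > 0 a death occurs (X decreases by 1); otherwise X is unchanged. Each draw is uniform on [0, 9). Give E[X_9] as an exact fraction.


X can drop by at most 1 per step and X_0 = 10 > T = 9, so X_t >= 10 − t >= 1 > 0 for every t <= 9: the floor at 0 (the 'and X > 0' condition) never binds. Hence X_9 = X_0 + Σ_{t<9} Y_t with i.i.d. increments Y_t = y(d_t) ∈ {+1, −1, 0}.
Outcome values over d=0..8: [1, 1, -1, -1, -1, -1, 0, 0, 0]
Σy = -2, Σy² = 6, M = 9
μ = -2/9 = -2/9,  σ² = 6/9 − (-2/9)² = 50/81
E[X_9] = 10 + 9·(-2/9) = 8

8


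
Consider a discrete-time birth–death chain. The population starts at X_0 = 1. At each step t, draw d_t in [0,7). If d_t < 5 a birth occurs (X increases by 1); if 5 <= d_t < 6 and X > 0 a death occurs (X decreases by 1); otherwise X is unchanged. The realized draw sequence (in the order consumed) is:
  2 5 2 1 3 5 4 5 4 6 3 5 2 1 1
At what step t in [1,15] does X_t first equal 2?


1

t=0: X=1, d=2 → birth, X_1=2
t=1: X=2, d=5 → death, X_2=1
t=2: X=1, d=2 → birth, X_3=2
t=3: X=2, d=1 → birth, X_4=3
t=4: X=3, d=3 → birth, X_5=4
t=5: X=4, d=5 → death, X_6=3
t=6: X=3, d=4 → birth, X_7=4
t=7: X=4, d=5 → death, X_8=3
t=8: X=3, d=4 → birth, X_9=4
t=9: X=4, d=6 → hold, X_10=4
t=10: X=4, d=3 → birth, X_11=5
t=11: X=5, d=5 → death, X_12=4
t=12: X=4, d=2 → birth, X_13=5
t=13: X=5, d=1 → birth, X_14=6
t=14: X=6, d=1 → birth, X_15=7


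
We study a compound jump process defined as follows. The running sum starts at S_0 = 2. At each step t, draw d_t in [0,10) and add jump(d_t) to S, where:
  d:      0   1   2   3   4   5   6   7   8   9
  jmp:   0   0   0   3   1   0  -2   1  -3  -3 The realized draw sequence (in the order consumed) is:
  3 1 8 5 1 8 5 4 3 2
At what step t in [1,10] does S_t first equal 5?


1

t=0: S=2, d=3, jump=3, S_1=5
t=1: S=5, d=1, jump=0, S_2=5
t=2: S=5, d=8, jump=-3, S_3=2
t=3: S=2, d=5, jump=0, S_4=2
t=4: S=2, d=1, jump=0, S_5=2
t=5: S=2, d=8, jump=-3, S_6=-1
t=6: S=-1, d=5, jump=0, S_7=-1
t=7: S=-1, d=4, jump=1, S_8=0
t=8: S=0, d=3, jump=3, S_9=3
t=9: S=3, d=2, jump=0, S_10=3


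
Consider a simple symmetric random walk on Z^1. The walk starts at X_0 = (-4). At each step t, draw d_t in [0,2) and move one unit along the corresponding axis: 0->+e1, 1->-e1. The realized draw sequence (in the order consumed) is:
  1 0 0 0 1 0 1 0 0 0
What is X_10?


(0)

t=0: X=(-4), d=1 → -e1, X_1=(-5)
t=1: X=(-5), d=0 → +e1, X_2=(-4)
t=2: X=(-4), d=0 → +e1, X_3=(-3)
t=3: X=(-3), d=0 → +e1, X_4=(-2)
t=4: X=(-2), d=1 → -e1, X_5=(-3)
t=5: X=(-3), d=0 → +e1, X_6=(-2)
t=6: X=(-2), d=1 → -e1, X_7=(-3)
t=7: X=(-3), d=0 → +e1, X_8=(-2)
t=8: X=(-2), d=0 → +e1, X_9=(-1)
t=9: X=(-1), d=0 → +e1, X_10=(0)


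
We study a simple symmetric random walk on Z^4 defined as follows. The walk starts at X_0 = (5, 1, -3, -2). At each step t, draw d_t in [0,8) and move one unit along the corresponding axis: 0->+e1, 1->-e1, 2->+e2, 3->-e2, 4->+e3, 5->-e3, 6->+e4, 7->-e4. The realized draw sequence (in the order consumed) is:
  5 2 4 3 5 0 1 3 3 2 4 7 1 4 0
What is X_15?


t=0: X=(5, 1, -3, -2), d=5 → -e3, X_1=(5, 1, -4, -2)
t=1: X=(5, 1, -4, -2), d=2 → +e2, X_2=(5, 2, -4, -2)
t=2: X=(5, 2, -4, -2), d=4 → +e3, X_3=(5, 2, -3, -2)
t=3: X=(5, 2, -3, -2), d=3 → -e2, X_4=(5, 1, -3, -2)
t=4: X=(5, 1, -3, -2), d=5 → -e3, X_5=(5, 1, -4, -2)
t=5: X=(5, 1, -4, -2), d=0 → +e1, X_6=(6, 1, -4, -2)
t=6: X=(6, 1, -4, -2), d=1 → -e1, X_7=(5, 1, -4, -2)
t=7: X=(5, 1, -4, -2), d=3 → -e2, X_8=(5, 0, -4, -2)
t=8: X=(5, 0, -4, -2), d=3 → -e2, X_9=(5, -1, -4, -2)
t=9: X=(5, -1, -4, -2), d=2 → +e2, X_10=(5, 0, -4, -2)
t=10: X=(5, 0, -4, -2), d=4 → +e3, X_11=(5, 0, -3, -2)
t=11: X=(5, 0, -3, -2), d=7 → -e4, X_12=(5, 0, -3, -3)
t=12: X=(5, 0, -3, -3), d=1 → -e1, X_13=(4, 0, -3, -3)
t=13: X=(4, 0, -3, -3), d=4 → +e3, X_14=(4, 0, -2, -3)
t=14: X=(4, 0, -2, -3), d=0 → +e1, X_15=(5, 0, -2, -3)

(5, 0, -2, -3)


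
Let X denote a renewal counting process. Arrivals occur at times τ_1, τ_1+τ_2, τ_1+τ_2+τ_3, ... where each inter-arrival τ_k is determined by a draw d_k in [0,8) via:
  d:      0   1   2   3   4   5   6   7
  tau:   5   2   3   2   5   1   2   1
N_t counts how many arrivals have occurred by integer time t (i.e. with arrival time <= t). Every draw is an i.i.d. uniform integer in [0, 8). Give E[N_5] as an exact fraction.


Inter-arrival values over d=0..7: [5, 2, 3, 2, 5, 1, 2, 1]
Each d has probability 1/8, so the pmf of τ is: f(1) = 1/4, f(2) = 3/8, f(3) = 1/8, f(5) = 1/4
Renewal equation for m(n) = E[N_n]: condition on τ_1 = k (if k <= n, one arrival plus a fresh copy on the remaining n−k steps): m(n) = F(n) + Σ_{k<=n} f(k)·m(n−k), where F(n) = P(τ <= n) and m(0) = 0
m(1) = F(1) = 1/4
m(2) = F(2) + f(1)·m(1) = 5/8 + 1/4·1/4 = 11/16
m(3) = F(3) + f(1)·m(2) + f(2)·m(1) = 3/4 + 1/4·11/16 + 3/8·1/4 = 65/64
m(4) = F(4) + f(1)·m(3) + f(2)·m(2) + f(3)·m(1) = 3/4 + 1/4·65/64 + 3/8·11/16 + 1/8·1/4 = 331/256
m(5) = F(5) + f(1)·m(4) + f(2)·m(3) + f(3)·m(2) = 1 + 1/4·331/256 + 3/8·65/64 + 1/8·11/16 = 1833/1024
E[N_5] = m(5) = 1833/1024

1833/1024


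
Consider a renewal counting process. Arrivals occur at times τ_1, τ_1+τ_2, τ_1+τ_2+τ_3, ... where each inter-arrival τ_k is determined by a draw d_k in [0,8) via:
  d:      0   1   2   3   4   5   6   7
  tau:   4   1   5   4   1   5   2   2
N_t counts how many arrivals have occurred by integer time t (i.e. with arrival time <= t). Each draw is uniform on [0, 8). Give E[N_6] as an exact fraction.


Inter-arrival values over d=0..7: [4, 1, 5, 4, 1, 5, 2, 2]
Each d has probability 1/8, so the pmf of τ is: f(1) = 1/4, f(2) = 1/4, f(4) = 1/4, f(5) = 1/4
Renewal equation for m(n) = E[N_n]: condition on τ_1 = k (if k <= n, one arrival plus a fresh copy on the remaining n−k steps): m(n) = F(n) + Σ_{k<=n} f(k)·m(n−k), where F(n) = P(τ <= n) and m(0) = 0
m(1) = F(1) = 1/4
m(2) = F(2) + f(1)·m(1) = 1/2 + 1/4·1/4 = 9/16
m(3) = F(3) + f(1)·m(2) + f(2)·m(1) = 1/2 + 1/4·9/16 + 1/4·1/4 = 45/64
m(4) = F(4) + f(1)·m(3) + f(2)·m(2) = 3/4 + 1/4·45/64 + 1/4·9/16 = 273/256
m(5) = F(5) + f(1)·m(4) + f(2)·m(3) + f(4)·m(1) = 1 + 1/4·273/256 + 1/4·45/64 + 1/4·1/4 = 1541/1024
m(6) = F(6) + f(1)·m(5) + f(2)·m(4) + f(4)·m(2) + f(5)·m(1) = 1 + 1/4·1541/1024 + 1/4·273/256 + 1/4·9/16 + 1/4·1/4 = 7561/4096
E[N_6] = m(6) = 7561/4096

7561/4096


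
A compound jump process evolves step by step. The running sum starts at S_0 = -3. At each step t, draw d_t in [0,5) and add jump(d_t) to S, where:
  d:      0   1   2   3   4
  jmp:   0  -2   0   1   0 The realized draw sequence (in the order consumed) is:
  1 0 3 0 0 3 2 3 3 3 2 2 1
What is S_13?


-2

t=0: S=-3, d=1, jump=-2, S_1=-5
t=1: S=-5, d=0, jump=0, S_2=-5
t=2: S=-5, d=3, jump=1, S_3=-4
t=3: S=-4, d=0, jump=0, S_4=-4
t=4: S=-4, d=0, jump=0, S_5=-4
t=5: S=-4, d=3, jump=1, S_6=-3
t=6: S=-3, d=2, jump=0, S_7=-3
t=7: S=-3, d=3, jump=1, S_8=-2
t=8: S=-2, d=3, jump=1, S_9=-1
t=9: S=-1, d=3, jump=1, S_10=0
t=10: S=0, d=2, jump=0, S_11=0
t=11: S=0, d=2, jump=0, S_12=0
t=12: S=0, d=1, jump=-2, S_13=-2


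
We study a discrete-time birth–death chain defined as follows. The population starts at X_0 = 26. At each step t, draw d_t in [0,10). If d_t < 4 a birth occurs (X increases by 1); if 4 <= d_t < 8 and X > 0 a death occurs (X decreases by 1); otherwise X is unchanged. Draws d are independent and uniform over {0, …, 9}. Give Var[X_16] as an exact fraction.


X can drop by at most 1 per step and X_0 = 26 > T = 16, so X_t >= 26 − t >= 10 > 0 for every t <= 16: the floor at 0 (the 'and X > 0' condition) never binds. Hence X_16 = X_0 + Σ_{t<16} Y_t with i.i.d. increments Y_t = y(d_t) ∈ {+1, −1, 0}.
Outcome values over d=0..9: [1, 1, 1, 1, -1, -1, -1, -1, 0, 0]
Σy = 0, Σy² = 8, M = 10
μ = 0/10 = 0,  σ² = 8/10 − (0)² = 4/5
Independent increments: Var[X_16] = 16·σ² = 16·(4/5) = 64/5

64/5


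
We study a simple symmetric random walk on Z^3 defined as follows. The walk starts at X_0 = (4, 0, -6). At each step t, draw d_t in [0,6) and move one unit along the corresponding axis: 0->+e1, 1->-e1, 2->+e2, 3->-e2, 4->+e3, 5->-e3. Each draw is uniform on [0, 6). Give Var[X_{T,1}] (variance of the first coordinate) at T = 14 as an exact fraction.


Outcome values over d=0..5: [1, -1, 0, 0, 0, 0]
Σy = 0, Σy² = 2, M = 6
μ = 0/6 = 0,  σ² = 2/6 − (0)² = 1/3
Independent increments: Var[X_14] = 14·σ² = 14·(1/3) = 14/3

14/3


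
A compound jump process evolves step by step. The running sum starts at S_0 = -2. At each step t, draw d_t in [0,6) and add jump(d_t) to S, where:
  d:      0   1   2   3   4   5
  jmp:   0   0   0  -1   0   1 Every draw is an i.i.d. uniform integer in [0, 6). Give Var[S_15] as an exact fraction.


5

Outcome values over d=0..5: [0, 0, 0, -1, 0, 1]
Σy = 0, Σy² = 2, M = 6
μ = 0/6 = 0,  σ² = 2/6 − (0)² = 1/3
Independent increments: Var[S_15] = 15·σ² = 15·(1/3) = 5


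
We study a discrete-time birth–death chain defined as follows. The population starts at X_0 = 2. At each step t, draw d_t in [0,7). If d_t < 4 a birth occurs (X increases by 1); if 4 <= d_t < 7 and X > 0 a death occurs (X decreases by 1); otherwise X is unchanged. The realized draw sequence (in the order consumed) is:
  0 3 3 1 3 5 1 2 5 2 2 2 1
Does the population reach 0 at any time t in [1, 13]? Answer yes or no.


no

t=0: X=2, d=0 → birth, X_1=3
t=1: X=3, d=3 → birth, X_2=4
t=2: X=4, d=3 → birth, X_3=5
t=3: X=5, d=1 → birth, X_4=6
t=4: X=6, d=3 → birth, X_5=7
t=5: X=7, d=5 → death, X_6=6
t=6: X=6, d=1 → birth, X_7=7
t=7: X=7, d=2 → birth, X_8=8
t=8: X=8, d=5 → death, X_9=7
t=9: X=7, d=2 → birth, X_10=8
t=10: X=8, d=2 → birth, X_11=9
t=11: X=9, d=2 → birth, X_12=10
t=12: X=10, d=1 → birth, X_13=11


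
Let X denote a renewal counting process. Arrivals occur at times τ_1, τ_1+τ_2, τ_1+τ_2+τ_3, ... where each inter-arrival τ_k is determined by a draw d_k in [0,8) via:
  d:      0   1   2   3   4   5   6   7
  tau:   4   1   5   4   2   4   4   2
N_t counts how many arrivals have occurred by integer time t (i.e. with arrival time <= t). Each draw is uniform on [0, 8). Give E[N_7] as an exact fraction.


Inter-arrival values over d=0..7: [4, 1, 5, 4, 2, 4, 4, 2]
Each d has probability 1/8, so the pmf of τ is: f(1) = 1/8, f(2) = 1/4, f(4) = 1/2, f(5) = 1/8
Renewal equation for m(n) = E[N_n]: condition on τ_1 = k (if k <= n, one arrival plus a fresh copy on the remaining n−k steps): m(n) = F(n) + Σ_{k<=n} f(k)·m(n−k), where F(n) = P(τ <= n) and m(0) = 0
m(1) = F(1) = 1/8
m(2) = F(2) + f(1)·m(1) = 3/8 + 1/8·1/8 = 25/64
m(3) = F(3) + f(1)·m(2) + f(2)·m(1) = 3/8 + 1/8·25/64 + 1/4·1/8 = 233/512
m(4) = F(4) + f(1)·m(3) + f(2)·m(2) = 7/8 + 1/8·233/512 + 1/4·25/64 = 4217/4096
m(5) = F(5) + f(1)·m(4) + f(2)·m(3) + f(4)·m(1) = 1 + 1/8·4217/4096 + 1/4·233/512 + 1/2·1/8 = 42761/32768
m(6) = F(6) + f(1)·m(5) + f(2)·m(4) + f(4)·m(2) + f(5)·m(1) = 1 + 1/8·42761/32768 + 1/4·4217/4096 + 1/2·25/64 + 1/8·1/8 = 427673/262144
m(7) = F(7) + f(1)·m(6) + f(2)·m(5) + f(4)·m(3) + f(5)·m(2) = 1 + 1/8·427673/262144 + 1/4·42761/32768 + 1/2·233/512 + 1/8·25/64 = 3788585/2097152
E[N_7] = m(7) = 3788585/2097152

3788585/2097152


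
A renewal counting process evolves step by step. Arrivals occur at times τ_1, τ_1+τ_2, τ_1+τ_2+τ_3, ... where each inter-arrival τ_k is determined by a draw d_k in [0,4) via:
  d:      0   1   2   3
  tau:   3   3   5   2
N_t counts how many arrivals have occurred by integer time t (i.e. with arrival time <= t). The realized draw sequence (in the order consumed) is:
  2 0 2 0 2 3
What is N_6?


1

draw d_1=2: τ_1=5, arrival time A_1=5
draw d_2=0: τ_2=3, arrival time A_2=8
draw d_3=2: τ_3=5, arrival time A_3=13
draw d_4=0: τ_4=3, arrival time A_4=16
draw d_5=2: τ_5=5, arrival time A_5=21
draw d_6=3: τ_6=2, arrival time A_6=23
N_t over t=0..6: 0:0 1:0 2:0 3:0 4:0 5:1 6:1


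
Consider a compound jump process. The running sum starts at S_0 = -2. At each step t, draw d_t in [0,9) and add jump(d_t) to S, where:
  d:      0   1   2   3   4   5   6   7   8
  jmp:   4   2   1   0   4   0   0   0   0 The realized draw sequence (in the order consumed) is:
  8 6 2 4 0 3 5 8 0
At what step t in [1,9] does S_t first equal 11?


9

t=0: S=-2, d=8, jump=0, S_1=-2
t=1: S=-2, d=6, jump=0, S_2=-2
t=2: S=-2, d=2, jump=1, S_3=-1
t=3: S=-1, d=4, jump=4, S_4=3
t=4: S=3, d=0, jump=4, S_5=7
t=5: S=7, d=3, jump=0, S_6=7
t=6: S=7, d=5, jump=0, S_7=7
t=7: S=7, d=8, jump=0, S_8=7
t=8: S=7, d=0, jump=4, S_9=11


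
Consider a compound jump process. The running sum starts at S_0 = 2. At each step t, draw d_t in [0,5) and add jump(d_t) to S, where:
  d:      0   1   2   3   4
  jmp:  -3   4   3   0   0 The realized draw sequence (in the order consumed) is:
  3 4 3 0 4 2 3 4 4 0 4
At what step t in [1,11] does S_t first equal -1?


4

t=0: S=2, d=3, jump=0, S_1=2
t=1: S=2, d=4, jump=0, S_2=2
t=2: S=2, d=3, jump=0, S_3=2
t=3: S=2, d=0, jump=-3, S_4=-1
t=4: S=-1, d=4, jump=0, S_5=-1
t=5: S=-1, d=2, jump=3, S_6=2
t=6: S=2, d=3, jump=0, S_7=2
t=7: S=2, d=4, jump=0, S_8=2
t=8: S=2, d=4, jump=0, S_9=2
t=9: S=2, d=0, jump=-3, S_10=-1
t=10: S=-1, d=4, jump=0, S_11=-1


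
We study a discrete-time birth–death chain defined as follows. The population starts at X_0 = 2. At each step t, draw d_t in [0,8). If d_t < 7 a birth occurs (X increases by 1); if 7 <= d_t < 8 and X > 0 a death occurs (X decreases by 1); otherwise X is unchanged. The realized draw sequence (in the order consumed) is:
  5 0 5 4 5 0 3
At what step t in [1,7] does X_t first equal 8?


6

t=0: X=2, d=5 → birth, X_1=3
t=1: X=3, d=0 → birth, X_2=4
t=2: X=4, d=5 → birth, X_3=5
t=3: X=5, d=4 → birth, X_4=6
t=4: X=6, d=5 → birth, X_5=7
t=5: X=7, d=0 → birth, X_6=8
t=6: X=8, d=3 → birth, X_7=9


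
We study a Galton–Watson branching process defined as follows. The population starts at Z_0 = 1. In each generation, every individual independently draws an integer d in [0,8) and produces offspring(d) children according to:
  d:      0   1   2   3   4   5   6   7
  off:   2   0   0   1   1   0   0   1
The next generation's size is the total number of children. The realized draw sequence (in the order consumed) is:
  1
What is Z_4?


gen 0: Z_0=1, draws=[1], offspring=[0], Z_1=0
gen 1: Z_1=0, draws=[], offspring=[], Z_2=0
gen 2: Z_2=0, draws=[], offspring=[], Z_3=0
gen 3: Z_3=0, draws=[], offspring=[], Z_4=0

0


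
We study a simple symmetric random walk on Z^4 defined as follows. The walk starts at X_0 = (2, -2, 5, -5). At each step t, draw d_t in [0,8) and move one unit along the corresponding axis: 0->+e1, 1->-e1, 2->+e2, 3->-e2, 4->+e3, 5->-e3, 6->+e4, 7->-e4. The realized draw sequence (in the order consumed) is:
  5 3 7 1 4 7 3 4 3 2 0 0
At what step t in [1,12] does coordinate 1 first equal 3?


12

t=0: X=(2, -2, 5, -5), d=5 → -e3, X_1=(2, -2, 4, -5)
t=1: X=(2, -2, 4, -5), d=3 → -e2, X_2=(2, -3, 4, -5)
t=2: X=(2, -3, 4, -5), d=7 → -e4, X_3=(2, -3, 4, -6)
t=3: X=(2, -3, 4, -6), d=1 → -e1, X_4=(1, -3, 4, -6)
t=4: X=(1, -3, 4, -6), d=4 → +e3, X_5=(1, -3, 5, -6)
t=5: X=(1, -3, 5, -6), d=7 → -e4, X_6=(1, -3, 5, -7)
t=6: X=(1, -3, 5, -7), d=3 → -e2, X_7=(1, -4, 5, -7)
t=7: X=(1, -4, 5, -7), d=4 → +e3, X_8=(1, -4, 6, -7)
t=8: X=(1, -4, 6, -7), d=3 → -e2, X_9=(1, -5, 6, -7)
t=9: X=(1, -5, 6, -7), d=2 → +e2, X_10=(1, -4, 6, -7)
t=10: X=(1, -4, 6, -7), d=0 → +e1, X_11=(2, -4, 6, -7)
t=11: X=(2, -4, 6, -7), d=0 → +e1, X_12=(3, -4, 6, -7)


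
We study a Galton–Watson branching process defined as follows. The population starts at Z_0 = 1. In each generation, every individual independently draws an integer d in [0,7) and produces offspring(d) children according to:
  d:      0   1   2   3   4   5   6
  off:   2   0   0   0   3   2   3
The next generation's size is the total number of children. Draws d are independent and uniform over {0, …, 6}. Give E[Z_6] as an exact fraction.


Outcome values over d=0..6: [2, 0, 0, 0, 3, 2, 3]
Σy = 10, Σy² = 26, M = 7
μ = 10/7 = 10/7,  σ² = 26/7 − (10/7)² = 82/49
E[Z_0] = 1
E[Z_1] = 10/7·E[Z_0] = 10/7
E[Z_2] = 10/7·E[Z_1] = 100/49
E[Z_3] = 10/7·E[Z_2] = 1000/343
E[Z_4] = 10/7·E[Z_3] = 10000/2401
E[Z_5] = 10/7·E[Z_4] = 100000/16807
E[Z_6] = 10/7·E[Z_5] = 1000000/117649

1000000/117649


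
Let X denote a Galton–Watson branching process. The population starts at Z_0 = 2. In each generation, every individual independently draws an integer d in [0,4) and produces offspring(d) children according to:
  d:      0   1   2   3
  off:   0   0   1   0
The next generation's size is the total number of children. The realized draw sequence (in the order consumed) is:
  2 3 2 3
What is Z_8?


gen 0: Z_0=2, draws=[2, 3], offspring=[1, 0], Z_1=1
gen 1: Z_1=1, draws=[2], offspring=[1], Z_2=1
gen 2: Z_2=1, draws=[3], offspring=[0], Z_3=0
gen 3: Z_3=0, draws=[], offspring=[], Z_4=0
gen 4: Z_4=0, draws=[], offspring=[], Z_5=0
gen 5: Z_5=0, draws=[], offspring=[], Z_6=0
gen 6: Z_6=0, draws=[], offspring=[], Z_7=0
gen 7: Z_7=0, draws=[], offspring=[], Z_8=0

0


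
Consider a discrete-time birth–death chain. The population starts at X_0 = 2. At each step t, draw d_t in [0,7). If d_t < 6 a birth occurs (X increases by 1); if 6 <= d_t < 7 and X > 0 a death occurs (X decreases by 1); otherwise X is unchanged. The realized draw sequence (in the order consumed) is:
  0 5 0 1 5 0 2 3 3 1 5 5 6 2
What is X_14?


t=0: X=2, d=0 → birth, X_1=3
t=1: X=3, d=5 → birth, X_2=4
t=2: X=4, d=0 → birth, X_3=5
t=3: X=5, d=1 → birth, X_4=6
t=4: X=6, d=5 → birth, X_5=7
t=5: X=7, d=0 → birth, X_6=8
t=6: X=8, d=2 → birth, X_7=9
t=7: X=9, d=3 → birth, X_8=10
t=8: X=10, d=3 → birth, X_9=11
t=9: X=11, d=1 → birth, X_10=12
t=10: X=12, d=5 → birth, X_11=13
t=11: X=13, d=5 → birth, X_12=14
t=12: X=14, d=6 → death, X_13=13
t=13: X=13, d=2 → birth, X_14=14

14


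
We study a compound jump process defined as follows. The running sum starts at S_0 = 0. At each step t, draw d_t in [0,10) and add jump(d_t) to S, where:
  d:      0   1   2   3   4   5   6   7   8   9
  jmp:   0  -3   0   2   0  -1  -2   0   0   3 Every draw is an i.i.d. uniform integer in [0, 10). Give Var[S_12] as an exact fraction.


807/25

Outcome values over d=0..9: [0, -3, 0, 2, 0, -1, -2, 0, 0, 3]
Σy = -1, Σy² = 27, M = 10
μ = -1/10 = -1/10,  σ² = 27/10 − (-1/10)² = 269/100
Independent increments: Var[S_12] = 12·σ² = 12·(269/100) = 807/25


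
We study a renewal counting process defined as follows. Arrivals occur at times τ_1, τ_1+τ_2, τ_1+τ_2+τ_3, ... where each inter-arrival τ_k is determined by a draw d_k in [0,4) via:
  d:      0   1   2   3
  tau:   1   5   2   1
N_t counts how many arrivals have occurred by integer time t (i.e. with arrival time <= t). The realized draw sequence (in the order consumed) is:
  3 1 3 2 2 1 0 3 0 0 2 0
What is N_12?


draw d_1=3: τ_1=1, arrival time A_1=1
draw d_2=1: τ_2=5, arrival time A_2=6
draw d_3=3: τ_3=1, arrival time A_3=7
draw d_4=2: τ_4=2, arrival time A_4=9
draw d_5=2: τ_5=2, arrival time A_5=11
draw d_6=1: τ_6=5, arrival time A_6=16
draw d_7=0: τ_7=1, arrival time A_7=17
draw d_8=3: τ_8=1, arrival time A_8=18
draw d_9=0: τ_9=1, arrival time A_9=19
draw d_10=0: τ_10=1, arrival time A_10=20
draw d_11=2: τ_11=2, arrival time A_11=22
draw d_12=0: τ_12=1, arrival time A_12=23
N_t over t=0..12: 0:0 1:1 2:1 3:1 4:1 5:1 6:2 7:3 8:3 9:4 10:4 11:5 12:5

5


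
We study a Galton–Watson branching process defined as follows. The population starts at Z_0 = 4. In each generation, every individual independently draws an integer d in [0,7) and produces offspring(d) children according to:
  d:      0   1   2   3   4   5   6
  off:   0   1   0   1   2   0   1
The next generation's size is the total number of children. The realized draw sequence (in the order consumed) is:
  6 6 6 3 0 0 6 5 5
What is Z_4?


0

gen 0: Z_0=4, draws=[6, 6, 6, 3], offspring=[1, 1, 1, 1], Z_1=4
gen 1: Z_1=4, draws=[0, 0, 6, 5], offspring=[0, 0, 1, 0], Z_2=1
gen 2: Z_2=1, draws=[5], offspring=[0], Z_3=0
gen 3: Z_3=0, draws=[], offspring=[], Z_4=0


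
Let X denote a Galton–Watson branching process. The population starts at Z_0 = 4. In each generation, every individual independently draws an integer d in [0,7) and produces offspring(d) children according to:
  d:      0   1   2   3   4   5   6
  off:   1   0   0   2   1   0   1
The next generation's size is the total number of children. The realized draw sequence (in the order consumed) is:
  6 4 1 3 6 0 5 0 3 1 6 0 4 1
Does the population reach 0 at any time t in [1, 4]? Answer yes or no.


no

gen 0: Z_0=4, draws=[6, 4, 1, 3], offspring=[1, 1, 0, 2], Z_1=4
gen 1: Z_1=4, draws=[6, 0, 5, 0], offspring=[1, 1, 0, 1], Z_2=3
gen 2: Z_2=3, draws=[3, 1, 6], offspring=[2, 0, 1], Z_3=3
gen 3: Z_3=3, draws=[0, 4, 1], offspring=[1, 1, 0], Z_4=2


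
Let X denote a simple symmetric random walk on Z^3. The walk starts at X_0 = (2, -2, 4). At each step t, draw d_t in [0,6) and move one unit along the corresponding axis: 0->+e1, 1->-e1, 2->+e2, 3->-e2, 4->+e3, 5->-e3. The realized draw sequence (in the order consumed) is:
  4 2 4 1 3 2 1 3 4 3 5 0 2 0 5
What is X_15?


t=0: X=(2, -2, 4), d=4 → +e3, X_1=(2, -2, 5)
t=1: X=(2, -2, 5), d=2 → +e2, X_2=(2, -1, 5)
t=2: X=(2, -1, 5), d=4 → +e3, X_3=(2, -1, 6)
t=3: X=(2, -1, 6), d=1 → -e1, X_4=(1, -1, 6)
t=4: X=(1, -1, 6), d=3 → -e2, X_5=(1, -2, 6)
t=5: X=(1, -2, 6), d=2 → +e2, X_6=(1, -1, 6)
t=6: X=(1, -1, 6), d=1 → -e1, X_7=(0, -1, 6)
t=7: X=(0, -1, 6), d=3 → -e2, X_8=(0, -2, 6)
t=8: X=(0, -2, 6), d=4 → +e3, X_9=(0, -2, 7)
t=9: X=(0, -2, 7), d=3 → -e2, X_10=(0, -3, 7)
t=10: X=(0, -3, 7), d=5 → -e3, X_11=(0, -3, 6)
t=11: X=(0, -3, 6), d=0 → +e1, X_12=(1, -3, 6)
t=12: X=(1, -3, 6), d=2 → +e2, X_13=(1, -2, 6)
t=13: X=(1, -2, 6), d=0 → +e1, X_14=(2, -2, 6)
t=14: X=(2, -2, 6), d=5 → -e3, X_15=(2, -2, 5)

(2, -2, 5)


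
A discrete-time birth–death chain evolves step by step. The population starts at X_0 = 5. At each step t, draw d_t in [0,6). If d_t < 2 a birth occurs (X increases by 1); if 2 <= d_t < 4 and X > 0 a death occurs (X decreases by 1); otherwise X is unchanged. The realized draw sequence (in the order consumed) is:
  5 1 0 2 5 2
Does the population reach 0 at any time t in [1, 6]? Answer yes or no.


t=0: X=5, d=5 → hold, X_1=5
t=1: X=5, d=1 → birth, X_2=6
t=2: X=6, d=0 → birth, X_3=7
t=3: X=7, d=2 → death, X_4=6
t=4: X=6, d=5 → hold, X_5=6
t=5: X=6, d=2 → death, X_6=5

no


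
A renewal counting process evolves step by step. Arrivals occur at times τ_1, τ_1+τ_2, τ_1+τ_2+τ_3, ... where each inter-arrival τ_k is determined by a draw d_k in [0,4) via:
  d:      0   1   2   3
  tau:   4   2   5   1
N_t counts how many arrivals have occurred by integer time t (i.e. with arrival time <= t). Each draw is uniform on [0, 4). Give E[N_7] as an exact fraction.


35293/16384

Inter-arrival values over d=0..3: [4, 2, 5, 1]
Each d has probability 1/4, so the pmf of τ is: f(1) = 1/4, f(2) = 1/4, f(4) = 1/4, f(5) = 1/4
Renewal equation for m(n) = E[N_n]: condition on τ_1 = k (if k <= n, one arrival plus a fresh copy on the remaining n−k steps): m(n) = F(n) + Σ_{k<=n} f(k)·m(n−k), where F(n) = P(τ <= n) and m(0) = 0
m(1) = F(1) = 1/4
m(2) = F(2) + f(1)·m(1) = 1/2 + 1/4·1/4 = 9/16
m(3) = F(3) + f(1)·m(2) + f(2)·m(1) = 1/2 + 1/4·9/16 + 1/4·1/4 = 45/64
m(4) = F(4) + f(1)·m(3) + f(2)·m(2) = 3/4 + 1/4·45/64 + 1/4·9/16 = 273/256
m(5) = F(5) + f(1)·m(4) + f(2)·m(3) + f(4)·m(1) = 1 + 1/4·273/256 + 1/4·45/64 + 1/4·1/4 = 1541/1024
m(6) = F(6) + f(1)·m(5) + f(2)·m(4) + f(4)·m(2) + f(5)·m(1) = 1 + 1/4·1541/1024 + 1/4·273/256 + 1/4·9/16 + 1/4·1/4 = 7561/4096
m(7) = F(7) + f(1)·m(6) + f(2)·m(5) + f(4)·m(3) + f(5)·m(2) = 1 + 1/4·7561/4096 + 1/4·1541/1024 + 1/4·45/64 + 1/4·9/16 = 35293/16384
E[N_7] = m(7) = 35293/16384


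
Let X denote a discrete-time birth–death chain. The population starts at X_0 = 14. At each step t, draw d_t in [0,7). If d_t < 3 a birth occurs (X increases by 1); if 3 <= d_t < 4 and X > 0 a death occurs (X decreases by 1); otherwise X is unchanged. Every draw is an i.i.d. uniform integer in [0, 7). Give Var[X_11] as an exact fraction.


X can drop by at most 1 per step and X_0 = 14 > T = 11, so X_t >= 14 − t >= 3 > 0 for every t <= 11: the floor at 0 (the 'and X > 0' condition) never binds. Hence X_11 = X_0 + Σ_{t<11} Y_t with i.i.d. increments Y_t = y(d_t) ∈ {+1, −1, 0}.
Outcome values over d=0..6: [1, 1, 1, -1, 0, 0, 0]
Σy = 2, Σy² = 4, M = 7
μ = 2/7 = 2/7,  σ² = 4/7 − (2/7)² = 24/49
Independent increments: Var[X_11] = 11·σ² = 11·(24/49) = 264/49

264/49


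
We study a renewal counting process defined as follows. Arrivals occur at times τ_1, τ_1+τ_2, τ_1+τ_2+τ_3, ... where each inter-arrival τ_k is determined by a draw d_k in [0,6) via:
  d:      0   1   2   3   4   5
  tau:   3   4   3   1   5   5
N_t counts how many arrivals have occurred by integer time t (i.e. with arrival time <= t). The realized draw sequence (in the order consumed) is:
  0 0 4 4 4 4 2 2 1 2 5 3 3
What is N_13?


3

draw d_1=0: τ_1=3, arrival time A_1=3
draw d_2=0: τ_2=3, arrival time A_2=6
draw d_3=4: τ_3=5, arrival time A_3=11
draw d_4=4: τ_4=5, arrival time A_4=16
draw d_5=4: τ_5=5, arrival time A_5=21
draw d_6=4: τ_6=5, arrival time A_6=26
draw d_7=2: τ_7=3, arrival time A_7=29
draw d_8=2: τ_8=3, arrival time A_8=32
draw d_9=1: τ_9=4, arrival time A_9=36
draw d_10=2: τ_10=3, arrival time A_10=39
draw d_11=5: τ_11=5, arrival time A_11=44
draw d_12=3: τ_12=1, arrival time A_12=45
draw d_13=3: τ_13=1, arrival time A_13=46
N_t over t=0..13: 0:0 1:0 2:0 3:1 4:1 5:1 6:2 7:2 8:2 9:2 10:2 11:3 12:3 13:3


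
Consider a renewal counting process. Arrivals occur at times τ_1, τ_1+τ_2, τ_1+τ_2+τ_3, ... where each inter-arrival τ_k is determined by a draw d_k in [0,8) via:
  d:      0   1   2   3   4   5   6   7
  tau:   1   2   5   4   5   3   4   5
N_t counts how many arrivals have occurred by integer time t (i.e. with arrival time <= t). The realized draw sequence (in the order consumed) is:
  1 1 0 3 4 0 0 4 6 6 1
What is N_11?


draw d_1=1: τ_1=2, arrival time A_1=2
draw d_2=1: τ_2=2, arrival time A_2=4
draw d_3=0: τ_3=1, arrival time A_3=5
draw d_4=3: τ_4=4, arrival time A_4=9
draw d_5=4: τ_5=5, arrival time A_5=14
draw d_6=0: τ_6=1, arrival time A_6=15
draw d_7=0: τ_7=1, arrival time A_7=16
draw d_8=4: τ_8=5, arrival time A_8=21
draw d_9=6: τ_9=4, arrival time A_9=25
draw d_10=6: τ_10=4, arrival time A_10=29
draw d_11=1: τ_11=2, arrival time A_11=31
N_t over t=0..11: 0:0 1:0 2:1 3:1 4:2 5:3 6:3 7:3 8:3 9:4 10:4 11:4

4


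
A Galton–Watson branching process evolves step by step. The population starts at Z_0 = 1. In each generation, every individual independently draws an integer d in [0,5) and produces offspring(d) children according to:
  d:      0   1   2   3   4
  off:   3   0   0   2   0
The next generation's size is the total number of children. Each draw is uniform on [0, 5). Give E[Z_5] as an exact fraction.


1

Outcome values over d=0..4: [3, 0, 0, 2, 0]
Σy = 5, Σy² = 13, M = 5
μ = 5/5 = 1,  σ² = 13/5 − (1)² = 8/5
E[Z_0] = 1
E[Z_1] = 1·E[Z_0] = 1
E[Z_2] = 1·E[Z_1] = 1
E[Z_3] = 1·E[Z_2] = 1
E[Z_4] = 1·E[Z_3] = 1
E[Z_5] = 1·E[Z_4] = 1


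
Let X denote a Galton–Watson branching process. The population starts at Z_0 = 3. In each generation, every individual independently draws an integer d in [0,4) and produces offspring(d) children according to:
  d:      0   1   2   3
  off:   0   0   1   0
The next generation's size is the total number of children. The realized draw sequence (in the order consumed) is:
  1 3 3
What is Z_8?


gen 0: Z_0=3, draws=[1, 3, 3], offspring=[0, 0, 0], Z_1=0
gen 1: Z_1=0, draws=[], offspring=[], Z_2=0
gen 2: Z_2=0, draws=[], offspring=[], Z_3=0
gen 3: Z_3=0, draws=[], offspring=[], Z_4=0
gen 4: Z_4=0, draws=[], offspring=[], Z_5=0
gen 5: Z_5=0, draws=[], offspring=[], Z_6=0
gen 6: Z_6=0, draws=[], offspring=[], Z_7=0
gen 7: Z_7=0, draws=[], offspring=[], Z_8=0

0


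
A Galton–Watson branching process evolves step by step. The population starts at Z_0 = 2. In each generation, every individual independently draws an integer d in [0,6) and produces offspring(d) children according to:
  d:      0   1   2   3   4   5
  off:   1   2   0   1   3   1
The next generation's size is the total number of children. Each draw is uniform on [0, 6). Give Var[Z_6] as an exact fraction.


55164928/531441

Outcome values over d=0..5: [1, 2, 0, 1, 3, 1]
Σy = 8, Σy² = 16, M = 6
μ = 8/6 = 4/3,  σ² = 16/6 − (4/3)² = 8/9
V_0 = 0, E_0 = 2
V_1 = 8/9·E_0 + (4/3)²·V_0 = 16/9;  E_1 = 8/3
V_2 = 8/9·E_1 + (4/3)²·V_1 = 448/81;  E_2 = 32/9
V_3 = 8/9·E_2 + (4/3)²·V_2 = 9472/729;  E_3 = 128/27
V_4 = 8/9·E_3 + (4/3)²·V_3 = 179200/6561;  E_4 = 512/81
V_5 = 8/9·E_4 + (4/3)²·V_4 = 3198976/59049;  E_5 = 2048/243
V_6 = 8/9·E_5 + (4/3)²·V_5 = 55164928/531441;  E_6 = 8192/729


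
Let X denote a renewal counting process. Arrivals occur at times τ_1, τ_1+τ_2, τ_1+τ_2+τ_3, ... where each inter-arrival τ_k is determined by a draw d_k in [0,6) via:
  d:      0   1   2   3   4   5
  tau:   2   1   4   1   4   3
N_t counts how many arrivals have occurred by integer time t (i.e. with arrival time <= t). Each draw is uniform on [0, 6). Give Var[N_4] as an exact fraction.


50747/104976

Inter-arrival values over d=0..5: [2, 1, 4, 1, 4, 3]
Each d has probability 1/6, so the pmf of τ is: f(1) = 1/3, f(2) = 1/6, f(3) = 1/6, f(4) = 1/3
Let p_n(j) = P(N_n = j), with p_0 = [1]. Condition on τ_1: p_n(0) = P(τ > n), and for j >= 1, p_n(j) = Σ_{k<=n} f(k)·p_{n−k}(j−1)
p_1 = [2/3, 1/3]  (j = 0..1)
p_2 = [1/2, 7/18, 1/9]  (j = 0..2)
p_3 = [1/3, 4/9, 5/27, 1/27]  (j = 0..3)
p_4 = [0, 23/36, 29/108, 13/162, 1/81]  (j = 0..4)
E[N_4] = Σ j·p_4(j) = 475/324;  E[N_4²] = Σ j²·p_4(j) = 853/324
Var[N_4] = 853/324 − (475/324)² = 50747/104976


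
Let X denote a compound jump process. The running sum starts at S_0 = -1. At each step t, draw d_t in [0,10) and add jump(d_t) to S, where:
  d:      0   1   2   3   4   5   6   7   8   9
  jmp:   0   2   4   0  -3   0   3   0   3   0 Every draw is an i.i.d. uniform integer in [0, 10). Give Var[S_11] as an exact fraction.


4279/100

Outcome values over d=0..9: [0, 2, 4, 0, -3, 0, 3, 0, 3, 0]
Σy = 9, Σy² = 47, M = 10
μ = 9/10 = 9/10,  σ² = 47/10 − (9/10)² = 389/100
Independent increments: Var[S_11] = 11·σ² = 11·(389/100) = 4279/100


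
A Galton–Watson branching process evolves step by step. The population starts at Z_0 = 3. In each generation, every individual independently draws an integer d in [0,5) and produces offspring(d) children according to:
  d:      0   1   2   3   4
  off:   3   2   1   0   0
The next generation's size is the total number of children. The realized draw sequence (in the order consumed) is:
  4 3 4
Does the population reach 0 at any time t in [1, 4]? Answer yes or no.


yes

gen 0: Z_0=3, draws=[4, 3, 4], offspring=[0, 0, 0], Z_1=0
gen 1: Z_1=0, draws=[], offspring=[], Z_2=0
gen 2: Z_2=0, draws=[], offspring=[], Z_3=0
gen 3: Z_3=0, draws=[], offspring=[], Z_4=0


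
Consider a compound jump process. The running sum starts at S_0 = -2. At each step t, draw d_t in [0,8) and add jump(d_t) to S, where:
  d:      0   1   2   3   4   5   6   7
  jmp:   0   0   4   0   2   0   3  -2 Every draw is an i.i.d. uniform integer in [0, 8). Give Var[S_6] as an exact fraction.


645/32

Outcome values over d=0..7: [0, 0, 4, 0, 2, 0, 3, -2]
Σy = 7, Σy² = 33, M = 8
μ = 7/8 = 7/8,  σ² = 33/8 − (7/8)² = 215/64
Independent increments: Var[S_6] = 6·σ² = 6·(215/64) = 645/32


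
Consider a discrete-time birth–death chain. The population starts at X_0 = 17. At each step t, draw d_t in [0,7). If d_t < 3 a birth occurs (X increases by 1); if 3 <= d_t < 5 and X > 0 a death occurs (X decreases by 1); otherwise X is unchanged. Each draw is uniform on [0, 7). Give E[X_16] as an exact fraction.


X can drop by at most 1 per step and X_0 = 17 > T = 16, so X_t >= 17 − t >= 1 > 0 for every t <= 16: the floor at 0 (the 'and X > 0' condition) never binds. Hence X_16 = X_0 + Σ_{t<16} Y_t with i.i.d. increments Y_t = y(d_t) ∈ {+1, −1, 0}.
Outcome values over d=0..6: [1, 1, 1, -1, -1, 0, 0]
Σy = 1, Σy² = 5, M = 7
μ = 1/7 = 1/7,  σ² = 5/7 − (1/7)² = 34/49
E[X_16] = 17 + 16·(1/7) = 135/7

135/7


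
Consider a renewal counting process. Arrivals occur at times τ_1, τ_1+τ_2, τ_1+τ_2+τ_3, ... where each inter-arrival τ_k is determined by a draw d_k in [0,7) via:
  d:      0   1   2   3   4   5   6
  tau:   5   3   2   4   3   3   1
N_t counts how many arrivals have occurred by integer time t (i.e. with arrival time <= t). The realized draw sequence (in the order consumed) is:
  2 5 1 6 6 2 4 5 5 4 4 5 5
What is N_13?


draw d_1=2: τ_1=2, arrival time A_1=2
draw d_2=5: τ_2=3, arrival time A_2=5
draw d_3=1: τ_3=3, arrival time A_3=8
draw d_4=6: τ_4=1, arrival time A_4=9
draw d_5=6: τ_5=1, arrival time A_5=10
draw d_6=2: τ_6=2, arrival time A_6=12
draw d_7=4: τ_7=3, arrival time A_7=15
draw d_8=5: τ_8=3, arrival time A_8=18
draw d_9=5: τ_9=3, arrival time A_9=21
draw d_10=4: τ_10=3, arrival time A_10=24
draw d_11=4: τ_11=3, arrival time A_11=27
draw d_12=5: τ_12=3, arrival time A_12=30
draw d_13=5: τ_13=3, arrival time A_13=33
N_t over t=0..13: 0:0 1:0 2:1 3:1 4:1 5:2 6:2 7:2 8:3 9:4 10:5 11:5 12:6 13:6

6


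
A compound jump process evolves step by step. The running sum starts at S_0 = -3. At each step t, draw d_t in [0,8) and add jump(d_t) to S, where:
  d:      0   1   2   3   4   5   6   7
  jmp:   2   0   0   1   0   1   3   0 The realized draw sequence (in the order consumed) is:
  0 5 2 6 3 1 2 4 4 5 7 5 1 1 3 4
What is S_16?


7

t=0: S=-3, d=0, jump=2, S_1=-1
t=1: S=-1, d=5, jump=1, S_2=0
t=2: S=0, d=2, jump=0, S_3=0
t=3: S=0, d=6, jump=3, S_4=3
t=4: S=3, d=3, jump=1, S_5=4
t=5: S=4, d=1, jump=0, S_6=4
t=6: S=4, d=2, jump=0, S_7=4
t=7: S=4, d=4, jump=0, S_8=4
t=8: S=4, d=4, jump=0, S_9=4
t=9: S=4, d=5, jump=1, S_10=5
t=10: S=5, d=7, jump=0, S_11=5
t=11: S=5, d=5, jump=1, S_12=6
t=12: S=6, d=1, jump=0, S_13=6
t=13: S=6, d=1, jump=0, S_14=6
t=14: S=6, d=3, jump=1, S_15=7
t=15: S=7, d=4, jump=0, S_16=7


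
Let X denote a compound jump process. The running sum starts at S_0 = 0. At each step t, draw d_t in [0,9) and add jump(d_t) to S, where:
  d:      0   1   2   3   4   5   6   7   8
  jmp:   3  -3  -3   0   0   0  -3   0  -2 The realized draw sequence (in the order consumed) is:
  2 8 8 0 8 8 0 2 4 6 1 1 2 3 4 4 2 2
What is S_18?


-26

t=0: S=0, d=2, jump=-3, S_1=-3
t=1: S=-3, d=8, jump=-2, S_2=-5
t=2: S=-5, d=8, jump=-2, S_3=-7
t=3: S=-7, d=0, jump=3, S_4=-4
t=4: S=-4, d=8, jump=-2, S_5=-6
t=5: S=-6, d=8, jump=-2, S_6=-8
t=6: S=-8, d=0, jump=3, S_7=-5
t=7: S=-5, d=2, jump=-3, S_8=-8
t=8: S=-8, d=4, jump=0, S_9=-8
t=9: S=-8, d=6, jump=-3, S_10=-11
t=10: S=-11, d=1, jump=-3, S_11=-14
t=11: S=-14, d=1, jump=-3, S_12=-17
t=12: S=-17, d=2, jump=-3, S_13=-20
t=13: S=-20, d=3, jump=0, S_14=-20
t=14: S=-20, d=4, jump=0, S_15=-20
t=15: S=-20, d=4, jump=0, S_16=-20
t=16: S=-20, d=2, jump=-3, S_17=-23
t=17: S=-23, d=2, jump=-3, S_18=-26


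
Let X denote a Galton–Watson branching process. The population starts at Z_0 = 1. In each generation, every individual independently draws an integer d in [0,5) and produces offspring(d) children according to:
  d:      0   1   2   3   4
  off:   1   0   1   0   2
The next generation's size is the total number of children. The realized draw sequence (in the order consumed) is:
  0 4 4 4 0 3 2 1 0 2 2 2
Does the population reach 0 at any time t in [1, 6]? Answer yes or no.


no

gen 0: Z_0=1, draws=[0], offspring=[1], Z_1=1
gen 1: Z_1=1, draws=[4], offspring=[2], Z_2=2
gen 2: Z_2=2, draws=[4, 4], offspring=[2, 2], Z_3=4
gen 3: Z_3=4, draws=[0, 3, 2, 1], offspring=[1, 0, 1, 0], Z_4=2
gen 4: Z_4=2, draws=[0, 2], offspring=[1, 1], Z_5=2
gen 5: Z_5=2, draws=[2, 2], offspring=[1, 1], Z_6=2


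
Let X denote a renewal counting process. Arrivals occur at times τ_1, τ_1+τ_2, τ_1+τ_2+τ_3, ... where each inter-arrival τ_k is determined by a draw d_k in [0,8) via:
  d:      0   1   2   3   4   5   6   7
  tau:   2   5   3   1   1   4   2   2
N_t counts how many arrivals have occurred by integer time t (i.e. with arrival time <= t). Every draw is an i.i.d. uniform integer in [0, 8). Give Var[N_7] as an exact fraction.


249585023/268435456

Inter-arrival values over d=0..7: [2, 5, 3, 1, 1, 4, 2, 2]
Each d has probability 1/8, so the pmf of τ is: f(1) = 1/4, f(2) = 3/8, f(3) = 1/8, f(4) = 1/8, f(5) = 1/8
Let p_n(j) = P(N_n = j), with p_0 = [1]. Condition on τ_1: p_n(0) = P(τ > n), and for j >= 1, p_n(j) = Σ_{k<=n} f(k)·p_{n−k}(j−1)
p_1 = [3/4, 1/4]  (j = 0..1)
p_2 = [3/8, 9/16, 1/16]  (j = 0..2)
p_3 = [1/4, 1/2, 15/64, 1/64]  (j = 0..3)
p_4 = [1/8, 27/64, 47/128, 21/256, 1/256]  (j = 0..4)
p_5 = [0, 25/64, 101/256, 3/16, 27/1024, 1/1024]  (j = 0..5)
p_6 = [0, 7/32, 215/512, 35/128, 163/2048, 33/4096, 1/4096]  (j = 0..6)
p_7 = [0, 3/32, 99/256, 43/128, 309/2048, 31/1024, 39/16384, 1/16384]  (j = 0..7)
E[N_7] = Σ j·p_7(j) = 43329/16384;  E[N_7²] = Σ j²·p_7(j) = 129821/16384
Var[N_7] = 129821/16384 − (43329/16384)² = 249585023/268435456


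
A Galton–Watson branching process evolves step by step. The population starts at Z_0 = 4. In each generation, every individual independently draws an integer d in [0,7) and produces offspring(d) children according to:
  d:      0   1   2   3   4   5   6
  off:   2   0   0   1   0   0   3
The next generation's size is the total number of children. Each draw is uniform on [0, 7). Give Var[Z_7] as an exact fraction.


Outcome values over d=0..6: [2, 0, 0, 1, 0, 0, 3]
Σy = 6, Σy² = 14, M = 7
μ = 6/7 = 6/7,  σ² = 14/7 − (6/7)² = 62/49
V_0 = 0, E_0 = 4
V_1 = 62/49·E_0 + (6/7)²·V_0 = 248/49;  E_1 = 24/7
V_2 = 62/49·E_1 + (6/7)²·V_1 = 19344/2401;  E_2 = 144/49
V_3 = 62/49·E_2 + (6/7)²·V_2 = 1133856/117649;  E_3 = 864/343
V_4 = 62/49·E_3 + (6/7)²·V_3 = 59192640/5764801;  E_4 = 5184/2401
V_5 = 62/49·E_4 + (6/7)²·V_4 = 2902635648/282475249;  E_5 = 31104/16807
V_6 = 62/49·E_5 + (6/7)²·V_5 = 136906308864/13841287201;  E_6 = 186624/117649
V_7 = 62/49·E_6 + (6/7)²·V_6 = 6289906991616/678223072849;  E_7 = 1119744/823543

6289906991616/678223072849


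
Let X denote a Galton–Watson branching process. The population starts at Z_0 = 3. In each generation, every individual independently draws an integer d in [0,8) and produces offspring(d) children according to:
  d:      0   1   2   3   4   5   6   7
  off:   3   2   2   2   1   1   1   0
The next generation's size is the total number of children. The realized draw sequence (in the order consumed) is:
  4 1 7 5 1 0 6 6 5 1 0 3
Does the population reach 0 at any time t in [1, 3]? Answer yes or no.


no

gen 0: Z_0=3, draws=[4, 1, 7], offspring=[1, 2, 0], Z_1=3
gen 1: Z_1=3, draws=[5, 1, 0], offspring=[1, 2, 3], Z_2=6
gen 2: Z_2=6, draws=[6, 6, 5, 1, 0, 3], offspring=[1, 1, 1, 2, 3, 2], Z_3=10


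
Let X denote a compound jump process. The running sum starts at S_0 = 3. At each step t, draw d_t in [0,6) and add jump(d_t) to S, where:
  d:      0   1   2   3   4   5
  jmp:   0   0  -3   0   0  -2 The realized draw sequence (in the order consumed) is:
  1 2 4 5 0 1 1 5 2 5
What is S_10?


t=0: S=3, d=1, jump=0, S_1=3
t=1: S=3, d=2, jump=-3, S_2=0
t=2: S=0, d=4, jump=0, S_3=0
t=3: S=0, d=5, jump=-2, S_4=-2
t=4: S=-2, d=0, jump=0, S_5=-2
t=5: S=-2, d=1, jump=0, S_6=-2
t=6: S=-2, d=1, jump=0, S_7=-2
t=7: S=-2, d=5, jump=-2, S_8=-4
t=8: S=-4, d=2, jump=-3, S_9=-7
t=9: S=-7, d=5, jump=-2, S_10=-9

-9


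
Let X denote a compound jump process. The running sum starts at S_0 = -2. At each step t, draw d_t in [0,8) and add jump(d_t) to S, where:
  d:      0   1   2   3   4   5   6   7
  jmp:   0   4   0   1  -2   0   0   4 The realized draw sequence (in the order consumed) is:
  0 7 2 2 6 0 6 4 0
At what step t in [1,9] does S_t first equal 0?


t=0: S=-2, d=0, jump=0, S_1=-2
t=1: S=-2, d=7, jump=4, S_2=2
t=2: S=2, d=2, jump=0, S_3=2
t=3: S=2, d=2, jump=0, S_4=2
t=4: S=2, d=6, jump=0, S_5=2
t=5: S=2, d=0, jump=0, S_6=2
t=6: S=2, d=6, jump=0, S_7=2
t=7: S=2, d=4, jump=-2, S_8=0
t=8: S=0, d=0, jump=0, S_9=0

8
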